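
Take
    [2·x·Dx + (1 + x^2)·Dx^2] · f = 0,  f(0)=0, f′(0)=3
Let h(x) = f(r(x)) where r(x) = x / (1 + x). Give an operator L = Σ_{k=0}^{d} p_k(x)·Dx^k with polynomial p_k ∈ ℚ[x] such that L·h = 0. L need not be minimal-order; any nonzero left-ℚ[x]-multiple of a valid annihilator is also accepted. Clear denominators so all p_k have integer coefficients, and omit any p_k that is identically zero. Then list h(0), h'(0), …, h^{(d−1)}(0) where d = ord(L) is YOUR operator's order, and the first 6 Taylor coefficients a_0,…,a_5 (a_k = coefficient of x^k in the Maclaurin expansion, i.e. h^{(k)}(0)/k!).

f: a_k = 0, 3, 0, -1, 0, 3/5, …
h₀=f(r): pull back L_f along r ⇒ L₀.
L = (2 + 4·x)·Dx + (1 + 2·x + 2·x^2)·Dx^2  (order 2).
h: a_k = 0, 3, -3, 2, 0, -12/5, …
ICs: h(0) = 0, h′(0) = 3.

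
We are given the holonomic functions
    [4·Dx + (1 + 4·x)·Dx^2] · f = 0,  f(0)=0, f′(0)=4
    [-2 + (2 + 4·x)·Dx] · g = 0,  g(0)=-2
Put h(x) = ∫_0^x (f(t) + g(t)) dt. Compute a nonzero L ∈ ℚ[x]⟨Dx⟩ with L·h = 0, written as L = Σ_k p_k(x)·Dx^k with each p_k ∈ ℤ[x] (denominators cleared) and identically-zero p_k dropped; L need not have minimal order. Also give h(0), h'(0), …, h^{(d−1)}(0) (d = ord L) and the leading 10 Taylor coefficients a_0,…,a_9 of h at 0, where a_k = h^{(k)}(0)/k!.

L = (20 + 16·x)·Dx^2 + (29 + 104·x + 80·x^2)·Dx^3 + (3 + 22·x + 48·x^2 + 32·x^3)·Dx^4  (order 4).
h: a_k = 0, -2, 1, -7/3, 61/12, -251/20, 4061/120, -16321/168, 130841/448, -523859/576, …
ICs: h(0) = 0, h′(0) = -2, h′′(0) = 2, h′′′(0) = -14.

f: a_k = 0, 4, -8, 64/3, -64, 1024/5, -2048/3, 16384/7, -8192, 262144/9, …
g: a_k = -2, -2, 1, -1, 5/4, -7/4, 21/8, -33/8, 429/64, -715/64, …
f+g: L₀ = lclm(L_f,L_g), ord ≤ 2+1.
∫: right-multiply L₀ by Dx.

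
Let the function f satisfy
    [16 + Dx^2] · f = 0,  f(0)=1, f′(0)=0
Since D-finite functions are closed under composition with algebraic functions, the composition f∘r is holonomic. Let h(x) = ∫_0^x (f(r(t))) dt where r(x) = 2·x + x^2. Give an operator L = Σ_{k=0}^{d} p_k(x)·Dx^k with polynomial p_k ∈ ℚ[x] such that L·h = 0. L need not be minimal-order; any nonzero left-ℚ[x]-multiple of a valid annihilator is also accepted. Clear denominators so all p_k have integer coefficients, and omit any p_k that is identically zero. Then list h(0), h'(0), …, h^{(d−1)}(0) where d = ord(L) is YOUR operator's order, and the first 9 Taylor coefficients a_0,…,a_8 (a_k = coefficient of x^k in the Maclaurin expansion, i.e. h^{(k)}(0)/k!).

f: a_k = 1, 0, -8, 0, 32/3, 0, -256/45, 0, 512/315, …
f∘r: x↦r, Dx↦Dx/r' in L_f ⇒ L₀.
∫: right-multiply L₀ by Dx.
L = (64 + 192·x + 192·x^2 + 64·x^3)·Dx - Dx^2 + (1 + x)·Dx^3  (order 3).
h: a_k = 0, 1, 0, -32/3, -8, 488/15, 512/9, -4864/315, -1888/15, …
ICs: h(0) = 0, h′(0) = 1, h′′(0) = 0.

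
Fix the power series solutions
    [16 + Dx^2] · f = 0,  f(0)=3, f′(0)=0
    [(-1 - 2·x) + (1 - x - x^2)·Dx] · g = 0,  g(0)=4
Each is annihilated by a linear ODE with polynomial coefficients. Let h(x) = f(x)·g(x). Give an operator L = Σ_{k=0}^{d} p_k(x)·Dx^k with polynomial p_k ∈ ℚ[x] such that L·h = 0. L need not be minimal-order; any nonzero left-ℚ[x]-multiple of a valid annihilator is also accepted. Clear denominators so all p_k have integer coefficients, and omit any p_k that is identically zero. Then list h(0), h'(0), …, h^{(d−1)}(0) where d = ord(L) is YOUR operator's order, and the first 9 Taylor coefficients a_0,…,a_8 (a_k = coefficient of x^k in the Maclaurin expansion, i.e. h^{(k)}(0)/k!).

f: a_k = 3, 0, -24, 0, 32, 0, -256/15, 0, 512/105, …
g: a_k = 4, 4, 8, 12, 20, 32, 52, 84, 136, …
Sym-product of L_f,L_g gives L₀ (≤ ord 2).
L = (-14 + 16·x + 16·x^2) + (2 + 4·x)·Dx + (-1 + x + x^2)·Dx^2  (order 2).
h: a_k = 12, 12, -72, -60, -4, -64, -2044/15, -3004/15, -11096/35, …
ICs: h(0) = 12, h′(0) = 12.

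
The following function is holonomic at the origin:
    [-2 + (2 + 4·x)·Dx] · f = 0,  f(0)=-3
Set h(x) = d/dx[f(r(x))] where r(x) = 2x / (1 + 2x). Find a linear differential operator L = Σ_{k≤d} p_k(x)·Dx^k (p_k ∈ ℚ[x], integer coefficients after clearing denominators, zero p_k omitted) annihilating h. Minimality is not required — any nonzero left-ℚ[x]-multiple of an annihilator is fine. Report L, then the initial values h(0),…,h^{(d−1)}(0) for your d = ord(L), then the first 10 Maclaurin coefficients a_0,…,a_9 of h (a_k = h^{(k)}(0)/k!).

L = (-6 - 24·x) + (-1 - 8·x - 12·x^2)·Dx  (order 1).
h: a_k = -6, 36, -180, 888, -4500, 23544, -126504, 693360, -3855492, 21666840, …
ICs: h(0) = -6.

f: a_k = -3, -3, 3/2, -3/2, 15/8, -21/8, 63/16, -99/16, 1287/128, -2145/128, …
f∘r: x↦r, Dx↦Dx/r' in L_f ⇒ L₀.
h=h₀': d/dx-closure on L₀ ⇒ L.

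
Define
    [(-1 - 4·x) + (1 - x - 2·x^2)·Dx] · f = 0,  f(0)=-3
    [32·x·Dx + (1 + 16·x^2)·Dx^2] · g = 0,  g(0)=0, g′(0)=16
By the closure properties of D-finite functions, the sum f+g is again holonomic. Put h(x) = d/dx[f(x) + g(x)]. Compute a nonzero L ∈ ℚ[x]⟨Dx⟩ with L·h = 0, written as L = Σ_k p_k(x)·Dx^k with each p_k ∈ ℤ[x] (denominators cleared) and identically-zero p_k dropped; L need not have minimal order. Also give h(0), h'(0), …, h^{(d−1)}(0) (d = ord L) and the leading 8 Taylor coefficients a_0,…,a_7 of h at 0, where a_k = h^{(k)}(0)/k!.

L = (-96 + 384·x + 6912·x^2 + 15360·x^3 + 40704·x^4 + 12288·x^6) + (31 + 104·x - 392·x^2 + 736·x^3 + 14912·x^4 + 27904·x^5 + 3072·x^6 + 12288·x^7)·Dx + (-3 - 19·x - 128·x^2 - 152·x^3 - 1128·x^4 + 2496·x^5 + 2560·x^6 + 1024·x^7 + 2048·x^8)·Dx^2  (order 2).
h: a_k = 13, -18, -301, -132, 3781, -774, -67321, -4104, …
ICs: h(0) = 13, h′(0) = -18.

f: a_k = -3, -3, -9, -15, -33, -63, -129, -255, …
g: a_k = 0, 16, 0, -256/3, 0, 4096/5, 0, -65536/7, …
Weyl lclm of L_f,L_g ⇒ L₀ (ord ≤ 3).
Differentiate: ansatz ord ≤ ord L₀ ⇒ L.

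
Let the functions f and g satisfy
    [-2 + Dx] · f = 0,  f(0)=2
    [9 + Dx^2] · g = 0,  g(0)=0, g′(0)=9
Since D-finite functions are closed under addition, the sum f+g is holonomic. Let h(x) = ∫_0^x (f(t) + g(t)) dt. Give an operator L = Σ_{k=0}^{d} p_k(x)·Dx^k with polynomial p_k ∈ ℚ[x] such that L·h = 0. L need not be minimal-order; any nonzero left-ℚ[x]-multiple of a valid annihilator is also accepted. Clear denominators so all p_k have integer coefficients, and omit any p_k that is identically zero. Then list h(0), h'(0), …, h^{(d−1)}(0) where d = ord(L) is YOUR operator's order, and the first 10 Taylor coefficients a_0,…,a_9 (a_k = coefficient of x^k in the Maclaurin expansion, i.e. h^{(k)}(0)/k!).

L = -18·Dx + 9·Dx^2 - 2·Dx^3 + Dx^4  (order 4).
h: a_k = 0, 2, 13/2, 4/3, -65/24, 4/15, 793/720, 8/315, -1261/8064, 4/2835, …
ICs: h(0) = 0, h′(0) = 2, h′′(0) = 13, h′′′(0) = 8.

f: a_k = 2, 4, 4, 8/3, 4/3, 8/15, 8/45, 16/315, 4/315, 8/2835, …
g: a_k = 0, 9, 0, -27/2, 0, 243/40, 0, -729/560, 0, 729/4480, …
Weyl lclm of L_f,L_g ⇒ L₀ (ord ≤ 3).
∫: right-multiply L₀ by Dx.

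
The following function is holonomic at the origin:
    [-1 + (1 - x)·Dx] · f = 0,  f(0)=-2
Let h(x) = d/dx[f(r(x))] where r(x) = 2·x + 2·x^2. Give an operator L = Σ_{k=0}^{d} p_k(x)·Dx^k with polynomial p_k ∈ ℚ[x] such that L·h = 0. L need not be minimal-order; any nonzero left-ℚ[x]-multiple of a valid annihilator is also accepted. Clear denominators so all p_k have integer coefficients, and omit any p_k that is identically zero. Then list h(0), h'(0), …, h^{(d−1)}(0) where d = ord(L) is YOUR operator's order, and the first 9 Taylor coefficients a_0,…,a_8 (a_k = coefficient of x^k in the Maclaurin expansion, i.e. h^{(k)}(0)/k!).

L = (6 + 12·x + 12·x^2) + (-1 + 6·x^2 + 4·x^3)·Dx  (order 1).
h: a_k = -4, -24, -96, -352, -1200, -3936, -12544, -39168, -120384, …
ICs: h(0) = -4.

f: a_k = -2, -2, -2, -2, -2, -2, -2, -2, -2, …
Substitute x→r, Dx→(1/r')Dx; clear ⇒ L₀.
h₀' ⇒ L via d/dx closure of L₀.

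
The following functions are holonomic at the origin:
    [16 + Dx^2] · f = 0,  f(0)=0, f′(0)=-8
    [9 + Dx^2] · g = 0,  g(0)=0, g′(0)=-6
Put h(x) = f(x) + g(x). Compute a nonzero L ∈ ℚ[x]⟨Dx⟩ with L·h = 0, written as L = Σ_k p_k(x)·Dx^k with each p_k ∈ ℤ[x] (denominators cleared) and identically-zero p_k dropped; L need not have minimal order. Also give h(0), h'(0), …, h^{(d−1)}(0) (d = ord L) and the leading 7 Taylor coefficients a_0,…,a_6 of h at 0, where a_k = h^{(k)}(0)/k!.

f: a_k = 0, -8, 0, 64/3, 0, -256/15, 0, …
g: a_k = 0, -6, 0, 9, 0, -81/20, 0, …
L₀ := lclm(L_f,L_g); ord L₀ ≤ 2+2.
L = 144 + 25·Dx^2 + Dx^4  (order 4).
h: a_k = 0, -14, 0, 91/3, 0, -1267/60, 0, …
ICs: h(0) = 0, h′(0) = -14, h′′(0) = 0, h′′′(0) = 182.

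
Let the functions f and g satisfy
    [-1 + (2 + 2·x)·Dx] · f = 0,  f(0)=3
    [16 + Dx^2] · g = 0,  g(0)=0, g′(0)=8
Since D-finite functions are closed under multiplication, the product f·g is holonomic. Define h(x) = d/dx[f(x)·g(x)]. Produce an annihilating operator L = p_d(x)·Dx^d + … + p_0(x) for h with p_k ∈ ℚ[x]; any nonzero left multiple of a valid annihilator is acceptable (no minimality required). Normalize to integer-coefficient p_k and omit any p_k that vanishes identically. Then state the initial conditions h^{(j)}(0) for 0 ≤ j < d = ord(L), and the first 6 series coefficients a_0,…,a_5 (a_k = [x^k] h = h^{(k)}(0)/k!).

L = (4733 + 17664·x + 25216·x^2 + 16384·x^3 + 4096·x^4) + (-244 - 756·x - 768·x^2 - 256·x^3)·Dx + (268 + 1048·x + 1548·x^2 + 1024·x^3 + 256·x^4)·Dx^2  (order 2).
h: a_k = 24, 24, -201, -122, 4661/16, 10683/80, …
ICs: h(0) = 24, h′(0) = 24.

f: a_k = 3, 3/2, -3/8, 3/16, -15/128, 21/256, …
g: a_k = 0, 8, 0, -64/3, 0, 256/15, …
f·g: L₀ = L_f ⊗_s L_g, ord ≤ 1·2.
h=h₀': d/dx-closure on L₀ ⇒ L.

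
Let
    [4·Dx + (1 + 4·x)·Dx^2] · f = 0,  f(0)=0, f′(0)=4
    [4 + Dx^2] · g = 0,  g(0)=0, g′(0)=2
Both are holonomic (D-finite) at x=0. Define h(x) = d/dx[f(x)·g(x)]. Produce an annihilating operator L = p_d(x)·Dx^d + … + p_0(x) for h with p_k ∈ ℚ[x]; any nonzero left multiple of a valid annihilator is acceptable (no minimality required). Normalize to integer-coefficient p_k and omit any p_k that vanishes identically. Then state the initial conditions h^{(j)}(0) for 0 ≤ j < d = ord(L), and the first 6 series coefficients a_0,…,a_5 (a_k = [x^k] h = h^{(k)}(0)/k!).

L = (-832 - 992·x - 5568·x^2 - 12288·x^3 - 2048·x^4 + 24576·x^5 + 16384·x^6) + (-264 - 1568·x - 2560·x^2 + 10240·x^4 + 8192·x^5)·Dx + (-220 - 368·x - 1760·x^2 - 3072·x^3 + 2048·x^4 + 12288·x^5 + 8192·x^6)·Dx^2 + (-66 - 392·x - 640·x^2 + 2560·x^4 + 2048·x^5)·Dx^3 + (-3 - 30·x - 92·x^2 + 640·x^4 + 1536·x^5 + 1024·x^6)·Dx^4  (order 4).
h: a_k = 0, 16, -48, 448/3, -1760/3, 6880/3, …
ICs: h(0) = 0, h′(0) = 16, h′′(0) = -96, h′′′(0) = 896.

f: a_k = 0, 4, -8, 64/3, -64, 1024/5, …
g: a_k = 0, 2, 0, -4/3, 0, 4/15, …
f·g: L₀ = L_f ⊗_s L_g, ord ≤ 2·2.
Differentiate: ansatz ord ≤ ord L₀ ⇒ L.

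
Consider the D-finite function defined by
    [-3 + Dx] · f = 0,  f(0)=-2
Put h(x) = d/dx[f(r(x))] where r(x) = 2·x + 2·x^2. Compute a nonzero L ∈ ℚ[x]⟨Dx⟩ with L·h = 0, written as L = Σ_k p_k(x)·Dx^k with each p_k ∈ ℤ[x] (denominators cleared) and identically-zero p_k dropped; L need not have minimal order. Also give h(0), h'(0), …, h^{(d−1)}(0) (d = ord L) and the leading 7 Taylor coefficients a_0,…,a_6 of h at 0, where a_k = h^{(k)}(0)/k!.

L = (8 + 24·x + 24·x^2) + (-1 - 2·x)·Dx  (order 1).
h: a_k = -12, -96, -432, -1440, -3888, -44928/5, -91584/5, …
ICs: h(0) = -12.

f: a_k = -2, -6, -9, -9, -27/4, -81/20, -81/40, …
h₀=f(r): pull back L_f along r ⇒ L₀.
h₀' ⇒ L via d/dx closure of L₀.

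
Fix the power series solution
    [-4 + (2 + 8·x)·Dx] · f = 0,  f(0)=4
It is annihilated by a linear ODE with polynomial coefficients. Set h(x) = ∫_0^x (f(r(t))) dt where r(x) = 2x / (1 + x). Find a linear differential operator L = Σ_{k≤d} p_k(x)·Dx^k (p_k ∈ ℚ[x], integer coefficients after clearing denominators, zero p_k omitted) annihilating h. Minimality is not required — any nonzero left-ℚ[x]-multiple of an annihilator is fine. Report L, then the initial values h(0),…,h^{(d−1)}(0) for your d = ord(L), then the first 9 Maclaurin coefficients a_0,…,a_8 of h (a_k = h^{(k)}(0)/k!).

f: a_k = 4, 8, -8, 16, -40, 112, -336, 1056, -3432, …
L₀ from L_f via x↦r, Dx↦r'^{-1}Dx.
h=∫h₀ ⇒ L = L₀·Dx.
L = -4·Dx + (1 + 10·x + 9·x^2)·Dx^2  (order 2).
h: a_k = 0, 4, 8, -16, 52, -1136/5, 1176, -47280/7, 41610, …
ICs: h(0) = 0, h′(0) = 4.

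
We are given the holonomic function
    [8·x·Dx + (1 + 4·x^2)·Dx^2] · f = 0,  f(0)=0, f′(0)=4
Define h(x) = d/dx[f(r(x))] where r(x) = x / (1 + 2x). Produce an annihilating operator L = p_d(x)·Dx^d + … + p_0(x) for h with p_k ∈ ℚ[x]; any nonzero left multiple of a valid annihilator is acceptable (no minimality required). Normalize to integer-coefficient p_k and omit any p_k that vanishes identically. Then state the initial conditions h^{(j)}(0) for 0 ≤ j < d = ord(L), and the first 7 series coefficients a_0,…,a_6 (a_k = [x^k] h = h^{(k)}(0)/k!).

f: a_k = 0, 4, 0, -16/3, 0, 64/5, 0, …
h₀=f(r): pull back L_f along r ⇒ L₀.
h=h₀': d/dx-closure on L₀ ⇒ L.
L = (4 + 16·x) + (1 + 4·x + 8·x^2)·Dx  (order 1).
h: a_k = 4, -16, 32, 0, -256, 1024, -2048, …
ICs: h(0) = 4.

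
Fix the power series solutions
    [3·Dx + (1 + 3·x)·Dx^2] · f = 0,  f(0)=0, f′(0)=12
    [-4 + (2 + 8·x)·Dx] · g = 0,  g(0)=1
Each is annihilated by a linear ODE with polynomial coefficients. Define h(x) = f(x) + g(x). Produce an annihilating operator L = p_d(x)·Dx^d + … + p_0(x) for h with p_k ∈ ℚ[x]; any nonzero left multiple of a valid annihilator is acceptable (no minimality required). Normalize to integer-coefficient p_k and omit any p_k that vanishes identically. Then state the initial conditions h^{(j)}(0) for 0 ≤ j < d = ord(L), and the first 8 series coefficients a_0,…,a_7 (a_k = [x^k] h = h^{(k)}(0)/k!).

L = 36·x·Dx + (6 + 72·x + 180·x^2)·Dx^2 + (1 + 13·x + 54·x^2 + 72·x^3)·Dx^3  (order 3).
h: a_k = 1, 14, -20, 40, -91, 1112/5, -570, 10596/7, …
ICs: h(0) = 1, h′(0) = 14, h′′(0) = -40.

f: a_k = 0, 12, -18, 36, -81, 972/5, -486, 8748/7, …
g: a_k = 1, 2, -2, 4, -10, 28, -84, 264, …
h₀=f+g: left-lcm gives L₀, ord ≤ 3.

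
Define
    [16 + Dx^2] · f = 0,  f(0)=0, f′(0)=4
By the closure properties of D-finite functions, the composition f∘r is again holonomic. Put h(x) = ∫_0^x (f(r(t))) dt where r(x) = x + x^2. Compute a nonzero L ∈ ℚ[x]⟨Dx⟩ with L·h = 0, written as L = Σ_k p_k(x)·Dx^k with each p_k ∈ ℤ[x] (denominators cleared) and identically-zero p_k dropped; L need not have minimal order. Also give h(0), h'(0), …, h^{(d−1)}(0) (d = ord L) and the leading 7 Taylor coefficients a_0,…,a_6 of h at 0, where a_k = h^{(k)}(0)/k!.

L = (16 + 96·x + 192·x^2 + 128·x^3)·Dx - 2·Dx^2 + (1 + 2·x)·Dx^3  (order 3).
h: a_k = 0, 0, 2, 4/3, -8/3, -32/5, -176/45, …
ICs: h(0) = 0, h′(0) = 0, h′′(0) = 4.

f: a_k = 0, 4, 0, -32/3, 0, 128/15, 0, …
Substitute x→r, Dx→(1/r')Dx; clear ⇒ L₀.
h=∫h₀ ⇒ L = L₀·Dx.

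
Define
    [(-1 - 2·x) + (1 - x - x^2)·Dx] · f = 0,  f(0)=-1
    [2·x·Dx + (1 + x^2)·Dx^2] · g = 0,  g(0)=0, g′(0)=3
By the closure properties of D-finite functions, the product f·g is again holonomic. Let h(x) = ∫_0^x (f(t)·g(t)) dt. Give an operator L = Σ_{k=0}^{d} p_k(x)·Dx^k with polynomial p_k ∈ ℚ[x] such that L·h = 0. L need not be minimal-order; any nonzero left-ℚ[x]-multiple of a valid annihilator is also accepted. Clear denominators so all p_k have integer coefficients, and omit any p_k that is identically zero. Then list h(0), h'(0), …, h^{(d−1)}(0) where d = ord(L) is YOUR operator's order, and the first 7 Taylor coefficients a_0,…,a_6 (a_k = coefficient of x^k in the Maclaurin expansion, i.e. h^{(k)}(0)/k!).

f: a_k = -1, -1, -2, -3, -5, -8, -13, …
g: a_k = 0, 3, 0, -1, 0, 3/5, 0, …
h₀=f·g: eliminate ⇒ L₀, order ≤ 1·2.
h=∫₀ˣh₀: take L = L₀·Dx.
L = (2 + 2·x + 6·x^2)·Dx + (2 + 2·x + 4·x^2 + 6·x^3)·Dx^2 + (-1 + x + x^3 + x^4)·Dx^3  (order 3).
h: a_k = 0, 0, -3/2, -1, -5/4, -8/5, -34/15, …
ICs: h(0) = 0, h′(0) = 0, h′′(0) = -3.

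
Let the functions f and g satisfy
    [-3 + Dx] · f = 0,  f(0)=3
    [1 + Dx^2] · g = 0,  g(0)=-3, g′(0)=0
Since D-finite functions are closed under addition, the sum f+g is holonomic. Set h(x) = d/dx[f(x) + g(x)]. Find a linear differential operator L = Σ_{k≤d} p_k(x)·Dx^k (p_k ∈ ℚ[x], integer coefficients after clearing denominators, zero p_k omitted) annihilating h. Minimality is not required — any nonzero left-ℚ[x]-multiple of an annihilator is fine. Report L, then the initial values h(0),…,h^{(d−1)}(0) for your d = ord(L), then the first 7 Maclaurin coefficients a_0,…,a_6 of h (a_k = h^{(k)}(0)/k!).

L = 3 - Dx + 3·Dx^2 - Dx^3  (order 3).
h: a_k = 9, 30, 81/2, 40, 243/8, 73/4, 729/80, …
ICs: h(0) = 9, h′(0) = 30, h′′(0) = 81.

f: a_k = 3, 9, 27/2, 27/2, 81/8, 243/40, 243/80, …
g: a_k = -3, 0, 3/2, 0, -1/8, 0, 1/240, …
h₀=f+g: left-lcm gives L₀, ord ≤ 3.
h₀' ⇒ L via d/dx closure of L₀.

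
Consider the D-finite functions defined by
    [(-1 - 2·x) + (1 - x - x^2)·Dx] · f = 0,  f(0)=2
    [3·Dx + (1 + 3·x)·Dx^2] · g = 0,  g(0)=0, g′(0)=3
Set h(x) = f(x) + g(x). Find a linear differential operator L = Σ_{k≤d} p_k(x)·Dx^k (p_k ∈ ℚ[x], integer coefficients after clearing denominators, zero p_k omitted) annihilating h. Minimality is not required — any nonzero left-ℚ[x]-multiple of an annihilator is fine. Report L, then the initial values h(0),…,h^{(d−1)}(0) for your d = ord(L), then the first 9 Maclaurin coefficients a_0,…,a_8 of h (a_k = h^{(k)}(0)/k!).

L = (126 + 342·x + 468·x^2 + 180·x^3 + 108·x^4)·Dx + (156·x + 576·x^2 + 672·x^3 + 378·x^4 + 180·x^5)·Dx^2 + (-7 - 35·x - 29·x^2 + 63·x^3 + 99·x^4 + 93·x^5 + 36·x^6)·Dx^3  (order 3).
h: a_k = 2, 5, -1/2, 15, -41/4, 323/5, -191/2, 2481/7, -6017/8, …
ICs: h(0) = 2, h′(0) = 5, h′′(0) = -1.

f: a_k = 2, 2, 4, 6, 10, 16, 26, 42, 68, …
g: a_k = 0, 3, -9/2, 9, -81/4, 243/5, -243/2, 2187/7, -6561/8, …
f+g: L₀ = lclm(L_f,L_g), ord ≤ 1+2.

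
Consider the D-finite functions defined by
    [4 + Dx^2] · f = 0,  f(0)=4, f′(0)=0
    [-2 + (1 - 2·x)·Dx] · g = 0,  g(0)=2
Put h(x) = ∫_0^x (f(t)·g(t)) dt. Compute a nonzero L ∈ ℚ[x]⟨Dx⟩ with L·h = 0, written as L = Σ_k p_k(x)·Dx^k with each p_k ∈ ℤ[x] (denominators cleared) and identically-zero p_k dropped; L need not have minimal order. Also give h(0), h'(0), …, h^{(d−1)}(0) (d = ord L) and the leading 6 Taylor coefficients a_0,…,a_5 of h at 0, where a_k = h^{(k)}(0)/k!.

f: a_k = 4, 0, -8, 0, 8/3, 0, …
g: a_k = 2, 4, 8, 16, 32, 64, …
Sym-product of L_f,L_g gives L₀ (≤ ord 2).
h=∫h₀ ⇒ L = L₀·Dx.
L = (-4 + 8·x)·Dx + 4·Dx^2 + (-1 + 2·x)·Dx^3  (order 3).
h: a_k = 0, 8, 8, 16/3, 8, 208/15, …
ICs: h(0) = 0, h′(0) = 8, h′′(0) = 16.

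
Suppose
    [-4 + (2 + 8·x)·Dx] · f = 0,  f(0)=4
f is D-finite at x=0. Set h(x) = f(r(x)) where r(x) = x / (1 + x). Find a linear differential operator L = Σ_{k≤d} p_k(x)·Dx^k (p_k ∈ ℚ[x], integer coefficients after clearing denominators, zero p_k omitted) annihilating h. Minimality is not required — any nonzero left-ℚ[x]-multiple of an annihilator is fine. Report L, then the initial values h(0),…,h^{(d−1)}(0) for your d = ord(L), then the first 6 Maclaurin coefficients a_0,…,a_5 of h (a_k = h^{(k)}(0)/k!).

L = -2 + (1 + 6·x + 5·x^2)·Dx  (order 1).
h: a_k = 4, 8, -16, 40, -120, 408, …
ICs: h(0) = 4.

f: a_k = 4, 8, -8, 16, -40, 112, …
Change of var in L_f (x↦r) gives L₀.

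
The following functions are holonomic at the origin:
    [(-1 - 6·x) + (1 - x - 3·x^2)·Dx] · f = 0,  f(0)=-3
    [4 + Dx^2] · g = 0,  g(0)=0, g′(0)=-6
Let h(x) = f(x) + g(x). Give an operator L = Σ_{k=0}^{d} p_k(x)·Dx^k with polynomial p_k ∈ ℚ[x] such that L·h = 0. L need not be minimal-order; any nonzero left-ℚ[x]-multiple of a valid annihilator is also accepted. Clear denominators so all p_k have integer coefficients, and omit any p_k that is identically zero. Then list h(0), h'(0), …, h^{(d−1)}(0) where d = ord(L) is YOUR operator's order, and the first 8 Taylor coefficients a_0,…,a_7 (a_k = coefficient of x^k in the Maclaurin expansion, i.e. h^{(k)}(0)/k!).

f: a_k = -3, -3, -12, -21, -57, -120, -291, -651, …
g: a_k = 0, -6, 0, 4, 0, -4/5, 0, 8/105, …
L₀ := lclm(L_f,L_g); ord L₀ ≤ 1+2.
L = (92 + 608·x + 512·x^2 + 1104·x^3 + 360·x^4 + 432·x^5) + (-24 + 4·x + 24·x^2 + 80·x^3 + 180·x^4 + 216·x^5 + 216·x^6)·Dx + (23 + 152·x + 128·x^2 + 276·x^3 + 90·x^4 + 108·x^5)·Dx^2 + (-6 + x + 6·x^2 + 20·x^3 + 45·x^4 + 54·x^5 + 54·x^6)·Dx^3  (order 3).
h: a_k = -3, -9, -12, -17, -57, -604/5, -291, -68347/105, …
ICs: h(0) = -3, h′(0) = -9, h′′(0) = -24.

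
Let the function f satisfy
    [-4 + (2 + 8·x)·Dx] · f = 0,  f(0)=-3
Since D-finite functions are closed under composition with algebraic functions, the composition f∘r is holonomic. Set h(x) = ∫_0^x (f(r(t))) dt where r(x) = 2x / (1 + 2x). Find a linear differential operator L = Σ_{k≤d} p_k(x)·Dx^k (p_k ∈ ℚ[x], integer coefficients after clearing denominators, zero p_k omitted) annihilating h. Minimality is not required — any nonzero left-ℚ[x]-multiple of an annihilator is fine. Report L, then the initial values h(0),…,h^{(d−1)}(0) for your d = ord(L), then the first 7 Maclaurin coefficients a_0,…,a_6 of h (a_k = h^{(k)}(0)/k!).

f: a_k = -3, -6, 6, -12, 30, -84, 252, …
Substitute x→r, Dx→(1/r')Dx; clear ⇒ L₀.
∫: right-multiply L₀ by Dx.
L = -4·Dx + (1 + 12·x + 20·x^2)·Dx^2  (order 2).
h: a_k = 0, -3, -6, 16, -60, 288, -1632, …
ICs: h(0) = 0, h′(0) = -3.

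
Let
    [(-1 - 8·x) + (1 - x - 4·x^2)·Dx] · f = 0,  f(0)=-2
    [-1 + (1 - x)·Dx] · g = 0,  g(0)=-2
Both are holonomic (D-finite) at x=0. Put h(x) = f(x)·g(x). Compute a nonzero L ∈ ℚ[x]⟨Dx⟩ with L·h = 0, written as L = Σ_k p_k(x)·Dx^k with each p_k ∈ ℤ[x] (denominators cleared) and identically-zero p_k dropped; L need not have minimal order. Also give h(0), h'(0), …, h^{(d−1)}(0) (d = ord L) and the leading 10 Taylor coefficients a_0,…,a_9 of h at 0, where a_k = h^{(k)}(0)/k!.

L = (-2 - 6·x + 12·x^2) + (1 - 2·x - 3·x^2 + 4·x^3)·Dx  (order 1).
h: a_k = 4, 8, 28, 64, 180, 440, 1164, 2928, 7588, 19304, …
ICs: h(0) = 4.

f: a_k = -2, -2, -10, -18, -58, -130, -362, -882, -2330, -5858, …
g: a_k = -2, -2, -2, -2, -2, -2, -2, -2, -2, -2, …
h₀=f·g: eliminate ⇒ L₀, order ≤ 1·1.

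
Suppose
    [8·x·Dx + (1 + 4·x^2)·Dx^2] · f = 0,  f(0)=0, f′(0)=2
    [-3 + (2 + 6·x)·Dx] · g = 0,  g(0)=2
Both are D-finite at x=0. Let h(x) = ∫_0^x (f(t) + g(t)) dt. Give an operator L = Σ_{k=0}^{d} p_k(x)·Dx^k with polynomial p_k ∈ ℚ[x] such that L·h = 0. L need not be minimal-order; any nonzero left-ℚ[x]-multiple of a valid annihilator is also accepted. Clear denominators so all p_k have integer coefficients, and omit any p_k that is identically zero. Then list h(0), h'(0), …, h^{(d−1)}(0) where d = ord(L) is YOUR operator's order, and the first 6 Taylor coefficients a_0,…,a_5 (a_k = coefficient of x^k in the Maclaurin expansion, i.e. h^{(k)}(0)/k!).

L = (-48 - 360·x + 576·x^2 + 864·x^3)·Dx^2 + (-59 - 192·x - 120·x^2 + 2304·x^3 + 3024·x^4)·Dx^3 + (-6 + 14·x + 144·x^2 + 272·x^3 + 672·x^4 + 864·x^5)·Dx^4  (order 4).
h: a_k = 0, 2, 5/2, -3/4, 17/96, -81/64, …
ICs: h(0) = 0, h′(0) = 2, h′′(0) = 5, h′′′(0) = -9/2.

f: a_k = 0, 2, 0, -8/3, 0, 32/5, …
g: a_k = 2, 3, -9/4, 27/8, -405/64, 1701/128, …
f+g: L₀ = lclm(L_f,L_g), ord ≤ 2+1.
Integrate: L := L₀·Dx.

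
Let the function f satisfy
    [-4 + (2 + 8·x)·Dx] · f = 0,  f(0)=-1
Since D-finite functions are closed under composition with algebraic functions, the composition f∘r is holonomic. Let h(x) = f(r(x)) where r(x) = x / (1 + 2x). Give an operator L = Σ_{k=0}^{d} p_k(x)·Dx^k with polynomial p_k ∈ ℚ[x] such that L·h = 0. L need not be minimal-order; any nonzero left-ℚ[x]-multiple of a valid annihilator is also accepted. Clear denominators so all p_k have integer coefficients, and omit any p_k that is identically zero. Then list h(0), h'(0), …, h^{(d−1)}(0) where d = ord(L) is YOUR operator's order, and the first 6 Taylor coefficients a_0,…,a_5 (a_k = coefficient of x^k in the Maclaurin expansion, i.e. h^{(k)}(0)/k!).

L = -2 + (1 + 8·x + 12·x^2)·Dx  (order 1).
h: a_k = -1, -2, 6, -20, 74, -300, …
ICs: h(0) = -1.

f: a_k = -1, -2, 2, -4, 10, -28, …
f∘r: x↦r, Dx↦Dx/r' in L_f ⇒ L₀.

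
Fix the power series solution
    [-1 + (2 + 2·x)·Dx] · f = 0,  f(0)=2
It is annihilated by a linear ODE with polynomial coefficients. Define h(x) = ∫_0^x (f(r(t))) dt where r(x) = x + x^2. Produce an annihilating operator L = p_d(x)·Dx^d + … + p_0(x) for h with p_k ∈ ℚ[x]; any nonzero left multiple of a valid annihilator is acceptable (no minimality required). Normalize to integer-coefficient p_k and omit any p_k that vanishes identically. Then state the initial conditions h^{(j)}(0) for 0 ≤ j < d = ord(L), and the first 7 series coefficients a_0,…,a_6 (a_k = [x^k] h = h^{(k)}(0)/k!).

L = (-1 - 2·x)·Dx + (2 + 2·x + 2·x^2)·Dx^2  (order 2).
h: a_k = 0, 2, 1/2, 1/4, -3/32, 3/320, 5/256, …
ICs: h(0) = 0, h′(0) = 2.

f: a_k = 2, 1, -1/4, 1/8, -5/64, 7/128, -21/512, …
h₀=f(r): pull back L_f along r ⇒ L₀.
h=∫₀ˣh₀: take L = L₀·Dx.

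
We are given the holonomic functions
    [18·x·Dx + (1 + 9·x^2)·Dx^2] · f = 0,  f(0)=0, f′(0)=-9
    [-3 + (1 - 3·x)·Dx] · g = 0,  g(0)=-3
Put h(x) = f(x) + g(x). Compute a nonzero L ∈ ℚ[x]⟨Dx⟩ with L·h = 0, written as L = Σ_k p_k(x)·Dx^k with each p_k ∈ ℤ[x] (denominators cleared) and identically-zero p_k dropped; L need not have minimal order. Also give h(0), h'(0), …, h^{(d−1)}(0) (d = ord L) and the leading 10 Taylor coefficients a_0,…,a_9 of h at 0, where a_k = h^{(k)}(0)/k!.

f: a_k = 0, -9, 0, 27, 0, -729/5, 0, 6561/7, 0, -6561, …
g: a_k = -3, -9, -27, -81, -243, -729, -2187, -6561, -19683, -59049, …
f+g: L₀ = lclm(L_f,L_g), ord ≤ 2+1.
L = (18 - 216·x - 486·x^2)·Dx + (-12 + 18·x - 108·x^2 - 486·x^3)·Dx^2 + (1 - 81·x^4)·Dx^3  (order 3).
h: a_k = -3, -18, -27, -54, -243, -4374/5, -2187, -39366/7, -19683, -65610, …
ICs: h(0) = -3, h′(0) = -18, h′′(0) = -54.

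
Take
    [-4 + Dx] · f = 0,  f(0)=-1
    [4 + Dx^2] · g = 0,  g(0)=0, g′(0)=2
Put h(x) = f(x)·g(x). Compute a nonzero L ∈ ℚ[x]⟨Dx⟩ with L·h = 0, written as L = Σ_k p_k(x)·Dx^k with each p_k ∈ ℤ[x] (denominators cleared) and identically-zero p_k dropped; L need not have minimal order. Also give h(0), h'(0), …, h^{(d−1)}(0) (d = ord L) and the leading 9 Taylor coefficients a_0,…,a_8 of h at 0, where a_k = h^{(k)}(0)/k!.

f: a_k = -1, -4, -8, -32/3, -32/3, -128/15, -256/45, -1024/315, -512/315, …
g: a_k = 0, 2, 0, -4/3, 0, 4/15, 0, -8/315, 0, …
h₀=f·g: eliminate ⇒ L₀, order ≤ 1·2.
L = 20 - 8·Dx + Dx^2  (order 2).
h: a_k = 0, -2, -8, -44/3, -16, -164/15, -176/45, 232/315, 32/15, …
ICs: h(0) = 0, h′(0) = -2.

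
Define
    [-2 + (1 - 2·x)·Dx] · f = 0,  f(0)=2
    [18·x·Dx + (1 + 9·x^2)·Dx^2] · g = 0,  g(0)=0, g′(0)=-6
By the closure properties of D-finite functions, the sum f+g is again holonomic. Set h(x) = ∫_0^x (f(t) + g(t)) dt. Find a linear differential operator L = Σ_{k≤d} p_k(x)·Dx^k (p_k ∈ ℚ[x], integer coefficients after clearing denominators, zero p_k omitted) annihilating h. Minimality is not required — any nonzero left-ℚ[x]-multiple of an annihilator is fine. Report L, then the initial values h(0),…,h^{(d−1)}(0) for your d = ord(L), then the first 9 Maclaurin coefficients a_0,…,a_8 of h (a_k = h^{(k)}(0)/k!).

L = (-36 + 288·x + 972·x^2)·Dx^2 + (21 - 36·x + 9·x^2 + 972·x^3)·Dx^3 + (-2 - 5·x - 45·x^3 + 162·x^4)·Dx^4  (order 4).
h: a_k = 0, 2, -1, 8/3, 17/2, 32/5, -83/15, 128/7, 3083/28, …
ICs: h(0) = 0, h′(0) = 2, h′′(0) = -2, h′′′(0) = 16.

f: a_k = 2, 4, 8, 16, 32, 64, 128, 256, 512, …
g: a_k = 0, -6, 0, 18, 0, -486/5, 0, 4374/7, 0, …
Sum ⇒ L₀ = lclm(L_f,L_g) in ℚ(x)⟨Dx⟩.
∫: right-multiply L₀ by Dx.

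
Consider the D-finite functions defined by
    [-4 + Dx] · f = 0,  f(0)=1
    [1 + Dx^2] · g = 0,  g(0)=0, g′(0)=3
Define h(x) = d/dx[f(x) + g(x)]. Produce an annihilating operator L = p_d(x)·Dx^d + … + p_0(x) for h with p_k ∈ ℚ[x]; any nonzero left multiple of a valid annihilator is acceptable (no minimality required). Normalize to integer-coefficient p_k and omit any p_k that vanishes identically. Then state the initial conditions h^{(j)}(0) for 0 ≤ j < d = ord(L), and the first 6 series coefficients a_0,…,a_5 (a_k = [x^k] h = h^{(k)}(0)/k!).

L = 4 - Dx + 4·Dx^2 - Dx^3  (order 3).
h: a_k = 7, 16, 61/2, 128/3, 1027/24, 512/15, …
ICs: h(0) = 7, h′(0) = 16, h′′(0) = 61.

f: a_k = 1, 4, 8, 32/3, 32/3, 128/15, …
g: a_k = 0, 3, 0, -1/2, 0, 1/40, …
L₀ := lclm(L_f,L_g); ord L₀ ≤ 1+2.
Differentiate: ansatz ord ≤ ord L₀ ⇒ L.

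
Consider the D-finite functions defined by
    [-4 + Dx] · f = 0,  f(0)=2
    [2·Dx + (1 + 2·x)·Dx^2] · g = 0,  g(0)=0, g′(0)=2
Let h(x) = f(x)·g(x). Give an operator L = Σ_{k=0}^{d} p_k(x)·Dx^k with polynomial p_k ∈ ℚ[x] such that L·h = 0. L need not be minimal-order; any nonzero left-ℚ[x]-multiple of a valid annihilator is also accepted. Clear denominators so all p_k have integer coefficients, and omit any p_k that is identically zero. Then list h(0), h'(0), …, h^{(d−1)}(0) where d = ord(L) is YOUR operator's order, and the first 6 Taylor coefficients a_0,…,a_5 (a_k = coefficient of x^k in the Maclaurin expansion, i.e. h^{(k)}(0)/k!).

f: a_k = 2, 8, 16, 64/3, 64/3, 256/15, …
g: a_k = 0, 2, -2, 8/3, -4, 32/5, …
Sym-product of L_f,L_g gives L₀ (≤ ord 2).
L = (8 + 32·x) + (-6 - 16·x)·Dx + (1 + 2·x)·Dx^2  (order 2).
h: a_k = 0, 4, 12, 64/3, 24, 352/15, …
ICs: h(0) = 0, h′(0) = 4.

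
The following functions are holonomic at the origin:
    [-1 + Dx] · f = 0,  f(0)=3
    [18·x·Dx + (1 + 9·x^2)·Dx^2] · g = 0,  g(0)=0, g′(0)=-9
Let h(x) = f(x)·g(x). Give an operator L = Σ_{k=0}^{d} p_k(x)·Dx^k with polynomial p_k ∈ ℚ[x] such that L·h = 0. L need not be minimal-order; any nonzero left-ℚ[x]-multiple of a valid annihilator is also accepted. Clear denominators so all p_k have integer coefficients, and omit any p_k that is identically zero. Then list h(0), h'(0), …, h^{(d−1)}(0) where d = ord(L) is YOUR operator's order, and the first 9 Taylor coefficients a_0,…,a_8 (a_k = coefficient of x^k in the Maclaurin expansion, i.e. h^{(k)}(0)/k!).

L = (1 - 18·x + 9·x^2) + (-2 + 18·x - 18·x^2)·Dx + (1 + 9·x^2)·Dx^2  (order 2).
h: a_k = 0, -27, -27, 135/2, 153/2, -15921/40, -3393/8, 1454037/560, 1534191/560, …
ICs: h(0) = 0, h′(0) = -27.

f: a_k = 3, 3, 3/2, 1/2, 1/8, 1/40, 1/240, 1/1680, 1/13440, …
g: a_k = 0, -9, 0, 27, 0, -729/5, 0, 6561/7, 0, …
f·g: L₀ = L_f ⊗_s L_g, ord ≤ 1·2.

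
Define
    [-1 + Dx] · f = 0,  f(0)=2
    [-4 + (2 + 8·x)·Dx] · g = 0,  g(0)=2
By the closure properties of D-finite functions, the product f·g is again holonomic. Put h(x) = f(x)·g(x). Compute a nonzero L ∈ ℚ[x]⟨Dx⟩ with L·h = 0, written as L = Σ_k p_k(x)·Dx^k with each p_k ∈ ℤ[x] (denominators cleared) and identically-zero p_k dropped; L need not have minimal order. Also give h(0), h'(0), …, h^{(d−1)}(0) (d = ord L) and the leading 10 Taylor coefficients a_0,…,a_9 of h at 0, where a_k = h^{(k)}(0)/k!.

f: a_k = 2, 2, 1, 1/3, 1/12, 1/60, 1/360, 1/2520, 1/20160, 1/181440, …
g: a_k = 2, 4, -4, 8, -20, 56, -168, 528, -1716, 5720, …
Sym-product of L_f,L_g gives L₀ (≤ ord 1).
L = (-3 - 4·x) + (1 + 4·x)·Dx  (order 1).
h: a_k = 4, 12, 2, 38/3, -53/2, 2371/30, -43487/180, 323377/420, -25470911/10080, 769700611/90720, …
ICs: h(0) = 4.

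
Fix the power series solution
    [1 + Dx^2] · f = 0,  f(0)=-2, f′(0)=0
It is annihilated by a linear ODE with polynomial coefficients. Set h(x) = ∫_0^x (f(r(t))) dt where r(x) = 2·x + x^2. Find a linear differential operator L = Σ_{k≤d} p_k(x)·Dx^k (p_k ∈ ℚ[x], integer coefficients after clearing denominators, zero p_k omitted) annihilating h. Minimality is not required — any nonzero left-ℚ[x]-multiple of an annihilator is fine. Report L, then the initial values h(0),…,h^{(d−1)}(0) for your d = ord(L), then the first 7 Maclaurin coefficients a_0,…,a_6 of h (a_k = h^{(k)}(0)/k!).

L = (4 + 12·x + 12·x^2 + 4·x^3)·Dx - Dx^2 + (1 + x)·Dx^3  (order 3).
h: a_k = 0, -2, 0, 4/3, 1, -1/15, -4/9, …
ICs: h(0) = 0, h′(0) = -2, h′′(0) = 0.

f: a_k = -2, 0, 1, 0, -1/12, 0, 1/360, …
L₀ from L_f via x↦r, Dx↦r'^{-1}Dx.
h=∫₀ˣh₀: take L = L₀·Dx.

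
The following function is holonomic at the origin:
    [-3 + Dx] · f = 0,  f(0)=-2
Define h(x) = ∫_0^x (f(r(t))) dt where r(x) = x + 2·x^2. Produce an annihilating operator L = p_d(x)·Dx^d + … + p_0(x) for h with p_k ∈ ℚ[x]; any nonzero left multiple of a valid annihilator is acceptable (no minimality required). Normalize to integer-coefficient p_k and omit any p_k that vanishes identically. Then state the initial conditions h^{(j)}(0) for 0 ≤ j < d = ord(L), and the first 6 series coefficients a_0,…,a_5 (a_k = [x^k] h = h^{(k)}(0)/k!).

L = (-3 - 12·x)·Dx + Dx^2  (order 2).
h: a_k = 0, -2, -3, -7, -45/4, -387/20, …
ICs: h(0) = 0, h′(0) = -2.

f: a_k = -2, -6, -9, -9, -27/4, -81/20, …
h₀=f(r): pull back L_f along r ⇒ L₀.
h=∫h₀ ⇒ L = L₀·Dx.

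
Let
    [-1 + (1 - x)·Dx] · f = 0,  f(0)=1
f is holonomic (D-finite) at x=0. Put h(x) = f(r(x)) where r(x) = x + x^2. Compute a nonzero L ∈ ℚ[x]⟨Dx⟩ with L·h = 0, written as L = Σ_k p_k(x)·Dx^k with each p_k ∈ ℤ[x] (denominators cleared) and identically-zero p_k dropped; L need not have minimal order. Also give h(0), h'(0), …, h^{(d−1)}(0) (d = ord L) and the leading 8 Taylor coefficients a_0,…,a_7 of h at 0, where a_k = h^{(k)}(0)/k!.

L = (1 + 2·x) + (-1 + x + x^2)·Dx  (order 1).
h: a_k = 1, 1, 2, 3, 5, 8, 13, 21, …
ICs: h(0) = 1.

f: a_k = 1, 1, 1, 1, 1, 1, 1, 1, …
Change of var in L_f (x↦r) gives L₀.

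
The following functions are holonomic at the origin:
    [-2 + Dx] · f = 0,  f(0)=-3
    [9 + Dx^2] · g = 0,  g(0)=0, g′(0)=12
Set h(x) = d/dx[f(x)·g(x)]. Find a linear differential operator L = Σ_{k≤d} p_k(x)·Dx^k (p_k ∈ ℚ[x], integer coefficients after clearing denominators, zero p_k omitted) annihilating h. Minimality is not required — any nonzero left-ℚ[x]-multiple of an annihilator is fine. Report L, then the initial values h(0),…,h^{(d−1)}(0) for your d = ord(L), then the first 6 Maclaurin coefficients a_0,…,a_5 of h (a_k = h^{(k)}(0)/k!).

L = 13 - 4·Dx + Dx^2  (order 2).
h: a_k = -36, -144, -54, 240, 597/2, 414/5, …
ICs: h(0) = -36, h′(0) = -144.

f: a_k = -3, -6, -6, -4, -2, -4/5, …
g: a_k = 0, 12, 0, -18, 0, 81/10, …
Sym-product of L_f,L_g gives L₀ (≤ ord 2).
h₀' ⇒ L via d/dx closure of L₀.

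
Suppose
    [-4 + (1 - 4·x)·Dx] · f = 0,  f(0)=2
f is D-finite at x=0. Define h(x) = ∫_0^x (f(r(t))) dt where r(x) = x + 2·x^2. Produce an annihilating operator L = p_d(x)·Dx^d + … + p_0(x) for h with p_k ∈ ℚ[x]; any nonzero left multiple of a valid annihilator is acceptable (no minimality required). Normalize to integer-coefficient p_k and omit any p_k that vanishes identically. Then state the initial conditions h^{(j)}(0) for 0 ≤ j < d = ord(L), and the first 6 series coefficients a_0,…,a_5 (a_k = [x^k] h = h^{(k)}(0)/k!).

L = (4 + 16·x)·Dx + (-1 + 4·x + 8·x^2)·Dx^2  (order 2).
h: a_k = 0, 2, 4, 16, 64, 1408/5, …
ICs: h(0) = 0, h′(0) = 2.

f: a_k = 2, 8, 32, 128, 512, 2048, …
Substitute x→r, Dx→(1/r')Dx; clear ⇒ L₀.
h=∫h₀ ⇒ L = L₀·Dx.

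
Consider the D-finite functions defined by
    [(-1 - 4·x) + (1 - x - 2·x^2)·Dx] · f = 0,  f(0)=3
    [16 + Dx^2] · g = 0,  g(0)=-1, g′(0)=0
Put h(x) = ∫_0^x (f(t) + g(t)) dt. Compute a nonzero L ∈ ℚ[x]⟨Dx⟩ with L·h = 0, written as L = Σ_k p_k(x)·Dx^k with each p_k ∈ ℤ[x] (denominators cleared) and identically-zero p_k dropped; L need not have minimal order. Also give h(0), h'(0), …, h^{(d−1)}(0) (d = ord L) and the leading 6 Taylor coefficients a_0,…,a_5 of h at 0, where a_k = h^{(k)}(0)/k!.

f: a_k = 3, 3, 9, 15, 33, 63, …
g: a_k = -1, 0, 8, 0, -32/3, 0, …
L₀ := lclm(L_f,L_g); ord L₀ ≤ 1+2.
∫: right-multiply L₀ by Dx.
L = (368 + 1408·x - 256·x^2 + 512·x^3 + 2560·x^4 + 2048·x^5)·Dx + (-176 + 336·x + 384·x^2 - 1024·x^3 - 384·x^4 + 1536·x^5 + 1024·x^6)·Dx^2 + (23 + 88·x - 16·x^2 + 32·x^3 + 160·x^4 + 128·x^5)·Dx^3 + (-11 + 21·x + 24·x^2 - 64·x^3 - 24·x^4 + 96·x^5 + 64·x^6)·Dx^4  (order 4).
h: a_k = 0, 2, 3/2, 17/3, 15/4, 67/15, …
ICs: h(0) = 0, h′(0) = 2, h′′(0) = 3, h′′′(0) = 34.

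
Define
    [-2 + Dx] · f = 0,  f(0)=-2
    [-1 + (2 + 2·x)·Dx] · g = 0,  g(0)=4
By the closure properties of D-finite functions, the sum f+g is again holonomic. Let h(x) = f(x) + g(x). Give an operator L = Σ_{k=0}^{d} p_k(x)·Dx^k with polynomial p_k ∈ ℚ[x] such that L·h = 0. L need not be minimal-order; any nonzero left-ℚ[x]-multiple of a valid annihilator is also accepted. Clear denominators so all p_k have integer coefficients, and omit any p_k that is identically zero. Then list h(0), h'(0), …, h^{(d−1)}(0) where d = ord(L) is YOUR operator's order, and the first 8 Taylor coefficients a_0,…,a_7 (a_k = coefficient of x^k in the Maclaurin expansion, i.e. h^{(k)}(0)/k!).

f: a_k = -2, -4, -4, -8/3, -4/3, -8/15, -8/45, -16/315, …
g: a_k = 4, 2, -1/2, 1/4, -5/32, 7/64, -21/256, 33/512, …
L₀ := lclm(L_f,L_g); ord L₀ ≤ 1+1.
L = (10 + 8·x) + (-17 - 32·x - 16·x^2)·Dx + (6 + 14·x + 8·x^2)·Dx^2  (order 2).
h: a_k = 2, -2, -9/2, -29/12, -143/96, -407/960, -2993/11520, 2203/161280, …
ICs: h(0) = 2, h′(0) = -2.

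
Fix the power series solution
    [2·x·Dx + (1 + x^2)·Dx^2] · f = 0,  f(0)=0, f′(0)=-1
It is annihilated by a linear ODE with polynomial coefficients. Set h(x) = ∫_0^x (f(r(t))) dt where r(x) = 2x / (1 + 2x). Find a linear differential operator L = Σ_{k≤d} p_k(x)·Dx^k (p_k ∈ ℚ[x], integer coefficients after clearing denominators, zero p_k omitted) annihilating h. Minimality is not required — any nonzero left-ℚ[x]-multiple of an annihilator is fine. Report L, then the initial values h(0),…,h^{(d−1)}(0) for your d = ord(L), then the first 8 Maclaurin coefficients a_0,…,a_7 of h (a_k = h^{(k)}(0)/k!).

L = (4 + 16·x)·Dx^2 + (1 + 4·x + 8·x^2)·Dx^3  (order 3).
h: a_k = 0, 0, -1, 4/3, -4/3, 0, 64/15, -256/21, …
ICs: h(0) = 0, h′(0) = 0, h′′(0) = -2.

f: a_k = 0, -1, 0, 1/3, 0, -1/5, 0, 1/7, …
Change of var in L_f (x↦r) gives L₀.
h=∫h₀ ⇒ L = L₀·Dx.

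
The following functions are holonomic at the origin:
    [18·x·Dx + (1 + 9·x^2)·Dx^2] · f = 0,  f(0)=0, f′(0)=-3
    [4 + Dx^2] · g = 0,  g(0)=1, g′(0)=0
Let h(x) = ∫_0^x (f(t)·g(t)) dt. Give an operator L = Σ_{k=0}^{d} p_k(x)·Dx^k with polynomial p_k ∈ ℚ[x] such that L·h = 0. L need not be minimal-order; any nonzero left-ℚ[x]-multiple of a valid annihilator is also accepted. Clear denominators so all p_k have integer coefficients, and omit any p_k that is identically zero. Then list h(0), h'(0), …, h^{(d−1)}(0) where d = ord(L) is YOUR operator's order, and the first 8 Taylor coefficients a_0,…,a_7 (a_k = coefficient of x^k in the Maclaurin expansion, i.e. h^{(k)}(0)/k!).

f: a_k = 0, -3, 0, 9, 0, -243/5, 0, 2187/7, …
g: a_k = 1, 0, -2, 0, 2/3, 0, -4/45, 0, …
h₀=f·g: eliminate ⇒ L₀, order ≤ 2·2.
h=∫h₀ ⇒ L = L₀·Dx.
L = (2080 + 50256·x^2 + 89424·x^4 + 186624·x^6 + 419904·x^8)·Dx + (3168·x + 38880·x^3 + 139968·x^5 + 419904·x^7)·Dx^2 + (572 + 13788·x^2 + 33048·x^4 + 93312·x^6 + 209952·x^8)·Dx^3 + (792·x + 9720·x^3 + 34992·x^5 + 104976·x^7)·Dx^4 + (13 + 306·x^2 + 2673·x^4 + 11664·x^6 + 26244·x^8)·Dx^5  (order 5).
h: a_k = 0, 0, -3/2, 0, 15/4, 0, -343/30, 0, …
ICs: h(0) = 0, h′(0) = 0, h′′(0) = -3, h′′′(0) = 0, h′′′′(0) = 90.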